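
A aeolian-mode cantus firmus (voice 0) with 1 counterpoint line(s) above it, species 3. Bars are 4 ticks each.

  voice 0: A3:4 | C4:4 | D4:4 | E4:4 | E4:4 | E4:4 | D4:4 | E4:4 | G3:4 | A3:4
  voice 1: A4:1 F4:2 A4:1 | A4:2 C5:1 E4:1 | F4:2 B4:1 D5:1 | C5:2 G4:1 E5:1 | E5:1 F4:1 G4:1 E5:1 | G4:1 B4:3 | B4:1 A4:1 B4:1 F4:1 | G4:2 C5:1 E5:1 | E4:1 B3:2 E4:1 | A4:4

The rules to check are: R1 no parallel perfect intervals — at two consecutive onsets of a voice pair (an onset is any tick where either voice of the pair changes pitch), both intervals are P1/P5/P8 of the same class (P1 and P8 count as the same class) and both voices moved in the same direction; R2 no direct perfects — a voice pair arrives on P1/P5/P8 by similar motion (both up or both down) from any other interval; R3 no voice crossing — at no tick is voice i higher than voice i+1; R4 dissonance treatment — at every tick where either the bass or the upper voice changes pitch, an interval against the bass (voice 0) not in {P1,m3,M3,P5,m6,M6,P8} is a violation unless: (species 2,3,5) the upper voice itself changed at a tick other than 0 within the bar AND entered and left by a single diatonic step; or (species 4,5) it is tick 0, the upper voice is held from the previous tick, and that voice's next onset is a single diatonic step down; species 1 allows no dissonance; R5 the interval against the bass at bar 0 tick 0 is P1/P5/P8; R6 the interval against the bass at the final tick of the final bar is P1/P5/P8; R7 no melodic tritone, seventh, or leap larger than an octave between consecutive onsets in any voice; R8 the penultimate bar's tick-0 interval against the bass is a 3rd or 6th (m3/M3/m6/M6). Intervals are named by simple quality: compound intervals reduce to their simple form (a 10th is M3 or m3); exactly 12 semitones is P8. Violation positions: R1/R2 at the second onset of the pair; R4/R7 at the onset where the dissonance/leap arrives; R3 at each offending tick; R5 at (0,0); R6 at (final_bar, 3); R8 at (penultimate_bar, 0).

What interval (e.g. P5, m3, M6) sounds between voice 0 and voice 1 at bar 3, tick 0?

m6

voice 0=E4 voice 1=C5 -> m6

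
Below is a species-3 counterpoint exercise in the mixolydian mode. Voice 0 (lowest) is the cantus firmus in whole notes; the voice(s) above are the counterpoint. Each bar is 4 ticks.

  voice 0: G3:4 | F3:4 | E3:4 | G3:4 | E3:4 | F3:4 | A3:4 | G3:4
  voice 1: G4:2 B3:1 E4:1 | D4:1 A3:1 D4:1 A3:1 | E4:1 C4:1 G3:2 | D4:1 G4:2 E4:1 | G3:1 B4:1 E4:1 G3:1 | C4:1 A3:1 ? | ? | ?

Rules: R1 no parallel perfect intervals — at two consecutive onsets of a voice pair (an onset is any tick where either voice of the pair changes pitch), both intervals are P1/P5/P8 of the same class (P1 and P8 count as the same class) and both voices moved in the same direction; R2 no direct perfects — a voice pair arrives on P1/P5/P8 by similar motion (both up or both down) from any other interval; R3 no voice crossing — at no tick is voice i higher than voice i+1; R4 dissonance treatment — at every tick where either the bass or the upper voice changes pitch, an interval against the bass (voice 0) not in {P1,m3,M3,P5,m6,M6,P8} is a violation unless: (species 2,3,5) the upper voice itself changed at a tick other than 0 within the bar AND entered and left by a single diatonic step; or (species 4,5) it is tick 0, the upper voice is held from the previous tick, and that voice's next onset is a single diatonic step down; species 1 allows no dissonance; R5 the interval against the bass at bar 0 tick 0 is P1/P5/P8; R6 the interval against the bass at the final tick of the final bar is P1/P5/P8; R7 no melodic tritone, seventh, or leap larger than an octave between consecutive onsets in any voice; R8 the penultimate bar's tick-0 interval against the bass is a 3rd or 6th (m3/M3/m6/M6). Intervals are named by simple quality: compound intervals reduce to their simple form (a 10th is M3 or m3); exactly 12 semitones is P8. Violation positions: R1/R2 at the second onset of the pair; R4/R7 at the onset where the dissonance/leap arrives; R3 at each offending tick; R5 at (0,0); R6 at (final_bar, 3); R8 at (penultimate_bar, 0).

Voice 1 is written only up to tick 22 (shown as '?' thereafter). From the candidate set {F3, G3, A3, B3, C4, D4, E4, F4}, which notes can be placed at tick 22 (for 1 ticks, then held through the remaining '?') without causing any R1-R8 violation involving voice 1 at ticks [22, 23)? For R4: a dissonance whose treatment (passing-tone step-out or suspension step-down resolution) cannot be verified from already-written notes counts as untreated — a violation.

F3: legal
G3: violates R4
A3: legal
B3: violates R4
C4: legal
D4: legal
E4: violates R4
F4: legal

{A3, C4, D4, F3, F4}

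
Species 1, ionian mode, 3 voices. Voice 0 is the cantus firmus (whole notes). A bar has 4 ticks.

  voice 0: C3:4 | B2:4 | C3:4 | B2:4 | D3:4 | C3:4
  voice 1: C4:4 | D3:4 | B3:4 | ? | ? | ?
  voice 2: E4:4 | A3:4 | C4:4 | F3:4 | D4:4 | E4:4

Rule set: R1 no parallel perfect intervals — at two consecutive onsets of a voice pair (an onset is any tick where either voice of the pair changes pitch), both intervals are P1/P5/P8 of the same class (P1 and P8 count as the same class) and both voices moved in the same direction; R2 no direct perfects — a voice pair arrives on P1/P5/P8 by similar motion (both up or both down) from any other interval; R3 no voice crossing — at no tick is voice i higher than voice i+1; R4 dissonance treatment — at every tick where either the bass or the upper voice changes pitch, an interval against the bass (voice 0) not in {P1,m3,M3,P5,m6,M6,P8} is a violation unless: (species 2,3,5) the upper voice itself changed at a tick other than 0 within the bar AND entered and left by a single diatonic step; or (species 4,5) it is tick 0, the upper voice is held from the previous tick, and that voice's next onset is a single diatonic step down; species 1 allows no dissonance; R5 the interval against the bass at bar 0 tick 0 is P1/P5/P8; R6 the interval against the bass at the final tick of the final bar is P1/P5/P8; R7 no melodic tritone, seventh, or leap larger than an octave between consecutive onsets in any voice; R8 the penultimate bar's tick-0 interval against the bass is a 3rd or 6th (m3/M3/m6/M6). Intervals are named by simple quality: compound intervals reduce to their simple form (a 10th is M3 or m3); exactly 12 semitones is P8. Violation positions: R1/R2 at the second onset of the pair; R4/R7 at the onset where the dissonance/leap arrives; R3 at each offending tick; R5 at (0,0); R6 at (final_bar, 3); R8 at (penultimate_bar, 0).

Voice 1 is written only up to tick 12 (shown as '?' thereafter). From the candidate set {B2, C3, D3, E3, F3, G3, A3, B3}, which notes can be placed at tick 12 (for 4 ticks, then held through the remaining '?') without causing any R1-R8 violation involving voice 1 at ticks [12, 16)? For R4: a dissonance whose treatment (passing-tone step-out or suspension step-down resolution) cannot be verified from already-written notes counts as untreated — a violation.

B2: violates R2
C3: violates R4,R7
D3: legal
E3: violates R4
F3: violates R2,R4,R7
G3: violates R3
A3: violates R3,R4
B3: violates R3

{D3}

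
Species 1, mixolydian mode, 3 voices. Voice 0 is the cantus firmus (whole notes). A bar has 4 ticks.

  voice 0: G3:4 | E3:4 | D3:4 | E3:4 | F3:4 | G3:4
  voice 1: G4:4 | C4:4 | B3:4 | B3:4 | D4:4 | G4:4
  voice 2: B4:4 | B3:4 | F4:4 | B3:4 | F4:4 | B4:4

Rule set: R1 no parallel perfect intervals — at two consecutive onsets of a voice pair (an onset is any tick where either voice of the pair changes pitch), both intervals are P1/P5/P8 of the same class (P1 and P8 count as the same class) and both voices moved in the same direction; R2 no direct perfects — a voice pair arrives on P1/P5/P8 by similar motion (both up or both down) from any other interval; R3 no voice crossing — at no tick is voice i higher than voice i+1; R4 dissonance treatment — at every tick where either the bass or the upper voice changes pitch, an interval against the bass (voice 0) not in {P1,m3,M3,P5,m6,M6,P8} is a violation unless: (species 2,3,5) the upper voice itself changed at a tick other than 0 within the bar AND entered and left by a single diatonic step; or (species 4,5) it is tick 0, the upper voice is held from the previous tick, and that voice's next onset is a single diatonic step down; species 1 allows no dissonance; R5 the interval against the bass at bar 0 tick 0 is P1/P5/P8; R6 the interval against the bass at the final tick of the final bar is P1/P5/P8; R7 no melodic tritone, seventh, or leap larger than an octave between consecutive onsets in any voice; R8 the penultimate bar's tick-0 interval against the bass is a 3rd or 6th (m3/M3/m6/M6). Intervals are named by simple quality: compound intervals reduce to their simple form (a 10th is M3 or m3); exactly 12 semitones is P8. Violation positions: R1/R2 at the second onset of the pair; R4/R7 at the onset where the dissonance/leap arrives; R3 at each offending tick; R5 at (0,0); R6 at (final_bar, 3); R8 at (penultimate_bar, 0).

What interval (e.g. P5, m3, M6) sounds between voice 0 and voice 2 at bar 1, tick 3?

P5

voice 0=E3 voice 2=B3 -> P5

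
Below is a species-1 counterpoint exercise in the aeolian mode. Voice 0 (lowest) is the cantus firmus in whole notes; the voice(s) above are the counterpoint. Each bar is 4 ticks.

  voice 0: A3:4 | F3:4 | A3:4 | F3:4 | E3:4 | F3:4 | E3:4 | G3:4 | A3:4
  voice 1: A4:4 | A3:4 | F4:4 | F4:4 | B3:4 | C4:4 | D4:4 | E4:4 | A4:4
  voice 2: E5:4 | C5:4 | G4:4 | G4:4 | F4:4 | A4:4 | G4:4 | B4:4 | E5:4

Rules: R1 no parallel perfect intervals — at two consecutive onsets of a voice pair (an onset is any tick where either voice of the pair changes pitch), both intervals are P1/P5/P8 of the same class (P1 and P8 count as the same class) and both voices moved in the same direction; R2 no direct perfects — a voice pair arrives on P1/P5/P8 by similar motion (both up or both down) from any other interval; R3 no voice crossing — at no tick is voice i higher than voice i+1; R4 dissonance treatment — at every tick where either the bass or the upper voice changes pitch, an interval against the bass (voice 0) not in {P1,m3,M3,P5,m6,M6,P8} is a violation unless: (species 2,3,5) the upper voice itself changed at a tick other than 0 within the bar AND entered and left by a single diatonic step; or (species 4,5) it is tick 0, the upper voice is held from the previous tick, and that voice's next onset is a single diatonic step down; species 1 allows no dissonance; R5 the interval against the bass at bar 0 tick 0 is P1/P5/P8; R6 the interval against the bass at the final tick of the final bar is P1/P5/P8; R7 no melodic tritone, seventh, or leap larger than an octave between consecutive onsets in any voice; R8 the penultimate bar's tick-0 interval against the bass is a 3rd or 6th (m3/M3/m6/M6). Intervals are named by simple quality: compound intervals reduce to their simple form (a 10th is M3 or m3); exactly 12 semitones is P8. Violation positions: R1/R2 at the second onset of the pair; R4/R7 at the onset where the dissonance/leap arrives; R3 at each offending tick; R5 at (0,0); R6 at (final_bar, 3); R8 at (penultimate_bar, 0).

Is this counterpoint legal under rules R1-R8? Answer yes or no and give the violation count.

No (12 violations)

bar 0: v0=A3 v1=A4 v2=E5 (P5)
bar 1: v0=F3 v1=A3 v2=C5 (P5)
bar 2: v0=A3 v1=F4 v2=G4 (m7)
bar 3: v0=F3 v1=F4 v2=G4 (M2)
bar 4: v0=E3 v1=B3 v2=F4 (m2)
bar 5: v0=F3 v1=C4 v2=A4 (M3)
bar 6: v0=E3 v1=D4 v2=G4 (m3)
bar 7: v0=G3 v1=E4 v2=B4 (M3)
bar 8: v0=A3 v1=A4 v2=E5 (P5)
  R1 @ bar1.0: A3/E5 P5 -> F3/C5 P5 similar
  R4 @ bar2.0: A3/G4 m7 untreated
  R4 @ bar3.0: F3/G4 M2 untreated
  R2 @ bar4.0: F3/F4 P8 -> E3/B3 P5 similar
  R4 @ bar4.0: E3/F4 m2 untreated
  R7 @ bar4.0: F4->B3 leap 6st
  R1 @ bar5.0: E3/B3 P5 -> F3/C4 P5 similar
  R4 @ bar6.0: E3/D4 m7 untreated
  R2 @ bar7.0: D4/G4 P4 -> E4/B4 P5 similar
  R1 @ bar8.0: E4/B4 P5 -> A4/E5 P5 similar
  R2 @ bar8.0: G3/E4 M6 -> A3/A4 P8 similar
  R2 @ bar8.0: G3/B4 M3 -> A3/E5 P5 similar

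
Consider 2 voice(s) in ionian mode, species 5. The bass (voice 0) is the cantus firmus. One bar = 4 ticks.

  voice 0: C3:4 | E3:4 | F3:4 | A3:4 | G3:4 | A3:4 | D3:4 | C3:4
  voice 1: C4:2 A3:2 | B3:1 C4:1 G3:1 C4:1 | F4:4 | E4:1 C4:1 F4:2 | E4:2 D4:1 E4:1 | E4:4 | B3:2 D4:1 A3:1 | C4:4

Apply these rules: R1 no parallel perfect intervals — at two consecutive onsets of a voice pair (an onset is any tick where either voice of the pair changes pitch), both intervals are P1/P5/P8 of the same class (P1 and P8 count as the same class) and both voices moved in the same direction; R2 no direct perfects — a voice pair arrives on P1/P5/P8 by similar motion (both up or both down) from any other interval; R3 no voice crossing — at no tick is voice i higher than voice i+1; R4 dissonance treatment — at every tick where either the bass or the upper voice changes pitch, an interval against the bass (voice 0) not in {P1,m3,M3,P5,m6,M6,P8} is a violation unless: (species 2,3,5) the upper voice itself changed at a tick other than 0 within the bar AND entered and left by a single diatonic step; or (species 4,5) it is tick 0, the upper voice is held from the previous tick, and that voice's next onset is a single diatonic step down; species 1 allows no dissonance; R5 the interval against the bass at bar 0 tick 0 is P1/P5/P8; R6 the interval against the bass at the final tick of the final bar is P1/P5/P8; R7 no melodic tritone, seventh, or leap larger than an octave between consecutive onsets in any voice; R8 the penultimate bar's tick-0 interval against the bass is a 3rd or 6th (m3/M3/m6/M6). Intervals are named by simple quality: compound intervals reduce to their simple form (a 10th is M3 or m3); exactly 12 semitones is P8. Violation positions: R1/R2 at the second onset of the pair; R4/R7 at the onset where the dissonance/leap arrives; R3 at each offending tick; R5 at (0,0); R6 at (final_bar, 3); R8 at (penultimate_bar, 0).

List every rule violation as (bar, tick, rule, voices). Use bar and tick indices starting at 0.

bar 0: v0=C3 v1=C4 downbeat P8
bar 1: v0=E3 v1=B3 downbeat P5
bar 2: v0=F3 v1=F4 downbeat P8
bar 3: v0=A3 v1=E4 downbeat P5
bar 4: v0=G3 v1=E4 downbeat M6
bar 5: v0=A3 v1=E4 downbeat P5
bar 6: v0=D3 v1=B3 downbeat M6
bar 7: v0=C3 v1=C4 downbeat P8
  -> R2 @ bar 1 tick 0 v(0, 1): C3/A3 M6 -> E3/B3 P5 similar
  -> R2 @ bar 2 tick 0 v(0, 1): E3/C4 m6 -> F3/F4 P8 similar

(1, 0, R2, (0, 1))
(2, 0, R2, (0, 1))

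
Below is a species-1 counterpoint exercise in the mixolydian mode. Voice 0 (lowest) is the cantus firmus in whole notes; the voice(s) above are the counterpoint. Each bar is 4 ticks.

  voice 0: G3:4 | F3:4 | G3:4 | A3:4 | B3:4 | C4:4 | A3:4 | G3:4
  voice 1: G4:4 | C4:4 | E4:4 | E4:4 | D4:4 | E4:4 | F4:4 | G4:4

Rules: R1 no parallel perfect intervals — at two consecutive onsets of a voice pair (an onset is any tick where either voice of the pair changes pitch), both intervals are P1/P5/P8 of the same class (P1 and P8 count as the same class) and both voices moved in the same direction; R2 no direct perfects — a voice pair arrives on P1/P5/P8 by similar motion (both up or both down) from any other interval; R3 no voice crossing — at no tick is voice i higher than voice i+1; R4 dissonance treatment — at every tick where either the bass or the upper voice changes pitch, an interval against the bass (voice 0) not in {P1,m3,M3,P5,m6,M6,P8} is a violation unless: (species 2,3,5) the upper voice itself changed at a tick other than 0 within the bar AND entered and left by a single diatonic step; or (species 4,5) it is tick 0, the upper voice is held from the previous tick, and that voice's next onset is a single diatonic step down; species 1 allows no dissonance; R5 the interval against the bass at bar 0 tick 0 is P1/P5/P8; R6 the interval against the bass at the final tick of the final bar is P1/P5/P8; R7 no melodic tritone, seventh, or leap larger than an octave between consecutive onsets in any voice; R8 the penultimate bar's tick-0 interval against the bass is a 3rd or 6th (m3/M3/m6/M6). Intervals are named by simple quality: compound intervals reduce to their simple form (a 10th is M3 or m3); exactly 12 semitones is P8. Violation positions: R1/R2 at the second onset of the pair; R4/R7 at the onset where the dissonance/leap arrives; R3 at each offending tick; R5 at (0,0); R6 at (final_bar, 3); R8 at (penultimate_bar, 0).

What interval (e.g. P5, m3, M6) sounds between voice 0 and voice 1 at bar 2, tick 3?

voice 0=G3 voice 1=E4 -> M6

M6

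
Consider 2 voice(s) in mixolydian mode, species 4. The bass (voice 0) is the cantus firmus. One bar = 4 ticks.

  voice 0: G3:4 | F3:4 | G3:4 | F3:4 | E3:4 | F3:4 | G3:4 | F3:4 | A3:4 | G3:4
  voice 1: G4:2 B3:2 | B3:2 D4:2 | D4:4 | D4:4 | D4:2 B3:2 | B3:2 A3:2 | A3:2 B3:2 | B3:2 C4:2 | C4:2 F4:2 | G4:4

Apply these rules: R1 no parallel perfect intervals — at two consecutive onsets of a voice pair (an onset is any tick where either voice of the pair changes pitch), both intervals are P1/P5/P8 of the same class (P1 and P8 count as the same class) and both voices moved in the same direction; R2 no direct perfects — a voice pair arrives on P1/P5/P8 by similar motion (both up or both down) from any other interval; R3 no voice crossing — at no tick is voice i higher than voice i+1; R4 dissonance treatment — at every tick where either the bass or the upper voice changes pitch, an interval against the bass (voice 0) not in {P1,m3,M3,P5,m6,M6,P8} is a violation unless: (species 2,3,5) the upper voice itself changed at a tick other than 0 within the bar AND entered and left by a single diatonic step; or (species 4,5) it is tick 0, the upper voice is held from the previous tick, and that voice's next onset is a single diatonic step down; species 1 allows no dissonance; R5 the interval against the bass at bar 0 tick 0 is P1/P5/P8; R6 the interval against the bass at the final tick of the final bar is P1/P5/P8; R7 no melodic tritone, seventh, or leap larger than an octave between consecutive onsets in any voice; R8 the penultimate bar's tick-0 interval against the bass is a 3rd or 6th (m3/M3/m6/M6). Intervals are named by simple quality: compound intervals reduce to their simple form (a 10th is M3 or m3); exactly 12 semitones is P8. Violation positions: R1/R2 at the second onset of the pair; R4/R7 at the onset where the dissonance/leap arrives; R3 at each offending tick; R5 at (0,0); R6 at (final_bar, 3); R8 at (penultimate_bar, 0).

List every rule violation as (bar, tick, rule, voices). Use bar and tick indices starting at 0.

(1, 0, R4, (0, 1))
(4, 0, R4, (0, 1))
(6, 0, R4, (0, 1))
(7, 0, R4, (0, 1))

bar 0: v0=G3 v1=G4 downbeat P8
bar 1: v0=F3 v1=B3 downbeat TT
bar 2: v0=G3 v1=D4 downbeat P5
bar 3: v0=F3 v1=D4 downbeat M6
bar 4: v0=E3 v1=D4 downbeat m7
bar 5: v0=F3 v1=B3 downbeat TT
bar 6: v0=G3 v1=A3 downbeat M2
bar 7: v0=F3 v1=B3 downbeat TT
bar 8: v0=A3 v1=C4 downbeat m3
bar 9: v0=G3 v1=G4 downbeat P8
  -> R4 @ bar 1 tick 0 v(0, 1): F3/B3 TT untreated
  -> R4 @ bar 4 tick 0 v(0, 1): E3/D4 m7 untreated
  -> R4 @ bar 6 tick 0 v(0, 1): G3/A3 M2 untreated
  -> R4 @ bar 7 tick 0 v(0, 1): F3/B3 TT untreated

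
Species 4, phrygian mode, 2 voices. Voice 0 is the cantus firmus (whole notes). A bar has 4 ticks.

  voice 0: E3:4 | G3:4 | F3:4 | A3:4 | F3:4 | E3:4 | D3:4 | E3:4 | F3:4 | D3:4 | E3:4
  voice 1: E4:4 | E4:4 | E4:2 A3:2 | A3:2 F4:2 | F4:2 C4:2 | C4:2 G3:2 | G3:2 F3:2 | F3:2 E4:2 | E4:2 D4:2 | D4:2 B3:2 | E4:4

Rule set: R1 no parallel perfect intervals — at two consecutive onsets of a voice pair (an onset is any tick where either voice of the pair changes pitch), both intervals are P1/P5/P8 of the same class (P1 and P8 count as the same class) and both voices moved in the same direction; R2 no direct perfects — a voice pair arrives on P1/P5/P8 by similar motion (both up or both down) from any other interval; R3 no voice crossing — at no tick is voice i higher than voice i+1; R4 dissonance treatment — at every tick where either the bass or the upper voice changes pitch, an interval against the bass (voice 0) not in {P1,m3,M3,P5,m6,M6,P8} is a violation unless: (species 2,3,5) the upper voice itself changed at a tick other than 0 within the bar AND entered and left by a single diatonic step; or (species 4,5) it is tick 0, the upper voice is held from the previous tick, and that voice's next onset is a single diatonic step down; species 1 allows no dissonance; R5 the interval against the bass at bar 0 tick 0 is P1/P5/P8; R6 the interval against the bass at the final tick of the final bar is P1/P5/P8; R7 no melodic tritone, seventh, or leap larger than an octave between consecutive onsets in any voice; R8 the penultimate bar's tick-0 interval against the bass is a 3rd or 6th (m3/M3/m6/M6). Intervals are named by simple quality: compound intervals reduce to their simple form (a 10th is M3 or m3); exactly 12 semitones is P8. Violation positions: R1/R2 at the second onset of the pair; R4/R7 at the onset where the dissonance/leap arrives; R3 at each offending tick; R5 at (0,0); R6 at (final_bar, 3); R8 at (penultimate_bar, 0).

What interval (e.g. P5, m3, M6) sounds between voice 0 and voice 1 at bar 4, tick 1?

voice 0=F3 voice 1=F4 -> P8

P8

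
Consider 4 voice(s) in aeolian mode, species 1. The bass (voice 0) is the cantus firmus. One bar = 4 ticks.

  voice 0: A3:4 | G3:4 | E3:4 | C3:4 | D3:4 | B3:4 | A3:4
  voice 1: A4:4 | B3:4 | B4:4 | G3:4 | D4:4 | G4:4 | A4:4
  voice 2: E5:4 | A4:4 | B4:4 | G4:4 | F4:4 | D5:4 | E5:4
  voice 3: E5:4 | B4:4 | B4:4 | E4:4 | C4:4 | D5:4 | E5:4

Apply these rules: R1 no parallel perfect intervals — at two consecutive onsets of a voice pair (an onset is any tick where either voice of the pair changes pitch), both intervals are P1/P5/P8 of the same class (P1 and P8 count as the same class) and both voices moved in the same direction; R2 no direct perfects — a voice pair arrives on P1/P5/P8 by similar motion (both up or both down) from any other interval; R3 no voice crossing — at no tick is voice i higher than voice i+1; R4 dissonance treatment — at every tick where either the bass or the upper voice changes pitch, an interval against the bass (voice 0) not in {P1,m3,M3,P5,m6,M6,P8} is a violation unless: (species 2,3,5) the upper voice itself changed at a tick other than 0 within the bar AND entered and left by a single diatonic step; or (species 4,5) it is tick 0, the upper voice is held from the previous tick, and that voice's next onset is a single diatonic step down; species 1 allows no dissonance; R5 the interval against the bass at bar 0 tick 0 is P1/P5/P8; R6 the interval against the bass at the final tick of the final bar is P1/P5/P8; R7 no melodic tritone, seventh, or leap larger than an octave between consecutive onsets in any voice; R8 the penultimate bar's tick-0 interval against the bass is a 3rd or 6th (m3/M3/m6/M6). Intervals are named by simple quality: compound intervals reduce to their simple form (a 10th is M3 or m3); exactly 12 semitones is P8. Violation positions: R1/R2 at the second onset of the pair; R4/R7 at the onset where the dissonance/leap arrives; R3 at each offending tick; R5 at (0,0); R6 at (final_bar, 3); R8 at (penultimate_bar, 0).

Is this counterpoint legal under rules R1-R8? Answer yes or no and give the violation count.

bar 0: v0=A3 v1=A4 v2=E5 v3=E5 (P5)
bar 1: v0=G3 v1=B3 v2=A4 v3=B4 (M3)
bar 2: v0=E3 v1=B4 v2=B4 v3=B4 (P5)
bar 3: v0=C3 v1=G3 v2=G4 v3=E4 (M3)
bar 4: v0=D3 v1=D4 v2=F4 v3=C4 (m7)
bar 5: v0=B3 v1=G4 v2=D5 v3=D5 (m3)
bar 6: v0=A3 v1=A4 v2=E5 v3=E5 (P5)
  R2 @ bar1.0: A4/E5 P5 -> B3/B4 P8 similar
  R4 @ bar1.0: G3/A4 M2 untreated
  R7 @ bar1.0: A4->B3 leap 10st
  R2 @ bar2.0: B3/A4 m7 -> B4/B4 P1 similar
  R1 @ bar3.0: E3/B4 P5 -> C3/G3 P5 similar
  R1 @ bar3.0: E3/B4 P5 -> C3/G4 P5 similar
  R1 @ bar3.0: B4/B4 P1 -> G3/G4 P8 similar
  R3 @ bar3.0: G4 above E4
  R7 @ bar3.0: B4->G3 leap 16st
  R3 @ bar3.1: G4 above E4
  R3 @ bar3.2: G4 above E4
  R3 @ bar3.3: G4 above E4
  R2 @ bar4.0: C3/G3 P5 -> D3/D4 P8 similar
  R3 @ bar4.0: F4 above C4
  R4 @ bar4.0: D3/C4 m7 untreated
  R3 @ bar4.1: F4 above C4
  R3 @ bar4.2: F4 above C4
  R3 @ bar4.3: F4 above C4
  R2 @ bar5.0: D4/F4 m3 -> G4/D5 P5 similar
  R2 @ bar5.0: D4/C4 M2 -> G4/D5 P5 similar
  R2 @ bar5.0: F4/C4 P4 -> D5/D5 P1 similar
  R7 @ bar5.0: C4->D5 leap 14st
  R1 @ bar6.0: G4/D5 P5 -> A4/E5 P5 similar
  R1 @ bar6.0: G4/D5 P5 -> A4/E5 P5 similar
  R1 @ bar6.0: D5/D5 P1 -> E5/E5 P1 similar

No (25 violations)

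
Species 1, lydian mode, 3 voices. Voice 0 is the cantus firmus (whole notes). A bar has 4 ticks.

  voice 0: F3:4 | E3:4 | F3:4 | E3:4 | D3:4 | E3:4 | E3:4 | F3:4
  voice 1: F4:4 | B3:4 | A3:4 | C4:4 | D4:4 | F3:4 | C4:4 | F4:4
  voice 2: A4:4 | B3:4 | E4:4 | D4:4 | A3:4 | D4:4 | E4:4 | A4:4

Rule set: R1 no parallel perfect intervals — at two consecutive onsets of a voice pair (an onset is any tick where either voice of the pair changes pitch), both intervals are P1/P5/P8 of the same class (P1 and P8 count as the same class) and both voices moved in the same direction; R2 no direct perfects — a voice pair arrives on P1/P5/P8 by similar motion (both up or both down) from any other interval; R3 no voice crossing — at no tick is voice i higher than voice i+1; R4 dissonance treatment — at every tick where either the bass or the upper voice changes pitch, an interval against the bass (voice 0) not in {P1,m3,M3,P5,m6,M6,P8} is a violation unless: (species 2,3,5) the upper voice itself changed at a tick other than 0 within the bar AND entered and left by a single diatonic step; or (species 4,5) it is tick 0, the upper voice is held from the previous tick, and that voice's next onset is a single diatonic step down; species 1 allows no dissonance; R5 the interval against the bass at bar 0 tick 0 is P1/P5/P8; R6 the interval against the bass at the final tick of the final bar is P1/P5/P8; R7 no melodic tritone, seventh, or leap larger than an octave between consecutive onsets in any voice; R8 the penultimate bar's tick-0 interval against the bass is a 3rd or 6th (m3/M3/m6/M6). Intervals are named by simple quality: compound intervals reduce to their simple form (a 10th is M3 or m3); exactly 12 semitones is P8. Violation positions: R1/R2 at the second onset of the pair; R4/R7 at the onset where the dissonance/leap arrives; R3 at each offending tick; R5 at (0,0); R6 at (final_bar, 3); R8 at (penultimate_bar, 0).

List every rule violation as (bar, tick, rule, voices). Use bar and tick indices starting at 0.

(0, 0, R5, (0, 2))
(1, 0, R2, (0, 1))
(1, 0, R2, (0, 2))
(1, 0, R2, (1, 2))
(1, 0, R7, (1,))
(1, 0, R7, (2,))
(2, 0, R4, (0, 2))
(3, 0, R4, (0, 2))
(4, 0, R2, (0, 2))
(4, 0, R3, (1, 2))
(4, 1, R3, (1, 2))
(4, 2, R3, (1, 2))
(4, 3, R3, (1, 2))
(5, 0, R4, (0, 1))
(5, 0, R4, (0, 2))
(6, 0, R8, (0, 2))
(7, 0, R2, (0, 1))
(7, 3, R6, (0, 2))

bar 0: v0=F3 v1=F4 v2=A4 downbeat M3
bar 1: v0=E3 v1=B3 v2=B3 downbeat P5
bar 2: v0=F3 v1=A3 v2=E4 downbeat M7
bar 3: v0=E3 v1=C4 v2=D4 downbeat m7
bar 4: v0=D3 v1=D4 v2=A3 downbeat P5
bar 5: v0=E3 v1=F3 v2=D4 downbeat m7
bar 6: v0=E3 v1=C4 v2=E4 downbeat P8
bar 7: v0=F3 v1=F4 v2=A4 downbeat M3
  -> R5 @ bar 0 tick 0 v(0, 2): opens on M3
  -> R2 @ bar 1 tick 0 v(0, 1): F3/F4 P8 -> E3/B3 P5 similar
  -> R2 @ bar 1 tick 0 v(0, 2): F3/A4 M3 -> E3/B3 P5 similar
  -> R2 @ bar 1 tick 0 v(1, 2): F4/A4 M3 -> B3/B3 P1 similar
  -> R7 @ bar 1 tick 0 v(1,): F4->B3 leap 6st
  -> R7 @ bar 1 tick 0 v(2,): A4->B3 leap 10st
  -> R4 @ bar 2 tick 0 v(0, 2): F3/E4 M7 untreated
  -> R4 @ bar 3 tick 0 v(0, 2): E3/D4 m7 untreated
  -> R2 @ bar 4 tick 0 v(0, 2): E3/D4 m7 -> D3/A3 P5 similar
  -> R3 @ bar 4 tick 0 v(1, 2): D4 above A3
  -> R3 @ bar 4 tick 1 v(1, 2): D4 above A3
  -> R3 @ bar 4 tick 2 v(1, 2): D4 above A3
  -> R3 @ bar 4 tick 3 v(1, 2): D4 above A3
  -> R4 @ bar 5 tick 0 v(0, 1): E3/F3 m2 untreated
  -> R4 @ bar 5 tick 0 v(0, 2): E3/D4 m7 untreated
  -> R8 @ bar 6 tick 0 v(0, 2): penult P8 not 3rd/6th
  -> R2 @ bar 7 tick 0 v(0, 1): E3/C4 m6 -> F3/F4 P8 similar
  -> R6 @ bar 7 tick 3 v(0, 2): closes on M3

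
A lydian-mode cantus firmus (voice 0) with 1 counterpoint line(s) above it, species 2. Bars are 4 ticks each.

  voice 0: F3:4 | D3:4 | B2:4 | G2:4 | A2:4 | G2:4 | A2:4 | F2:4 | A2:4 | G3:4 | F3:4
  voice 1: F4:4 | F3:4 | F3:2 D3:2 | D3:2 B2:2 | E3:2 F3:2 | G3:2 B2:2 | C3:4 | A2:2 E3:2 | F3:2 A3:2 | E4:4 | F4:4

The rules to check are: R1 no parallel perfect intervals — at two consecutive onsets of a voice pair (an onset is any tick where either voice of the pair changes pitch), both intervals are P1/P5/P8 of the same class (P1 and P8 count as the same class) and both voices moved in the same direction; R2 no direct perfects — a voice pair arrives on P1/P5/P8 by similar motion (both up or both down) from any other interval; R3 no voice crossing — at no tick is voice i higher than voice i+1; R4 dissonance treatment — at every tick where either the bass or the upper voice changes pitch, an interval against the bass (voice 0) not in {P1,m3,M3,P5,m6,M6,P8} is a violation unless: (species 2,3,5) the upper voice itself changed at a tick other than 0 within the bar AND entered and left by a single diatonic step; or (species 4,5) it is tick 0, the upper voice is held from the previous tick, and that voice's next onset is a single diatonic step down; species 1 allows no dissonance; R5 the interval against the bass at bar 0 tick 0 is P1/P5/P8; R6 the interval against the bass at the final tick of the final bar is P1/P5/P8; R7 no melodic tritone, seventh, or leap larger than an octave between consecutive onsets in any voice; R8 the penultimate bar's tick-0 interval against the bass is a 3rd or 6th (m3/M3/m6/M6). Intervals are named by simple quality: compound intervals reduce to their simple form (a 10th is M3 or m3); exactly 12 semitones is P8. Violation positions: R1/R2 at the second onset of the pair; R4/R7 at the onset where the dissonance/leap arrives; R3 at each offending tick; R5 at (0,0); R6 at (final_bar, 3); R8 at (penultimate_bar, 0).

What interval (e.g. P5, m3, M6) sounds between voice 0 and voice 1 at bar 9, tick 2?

M6

voice 0=G3 voice 1=E4 -> M6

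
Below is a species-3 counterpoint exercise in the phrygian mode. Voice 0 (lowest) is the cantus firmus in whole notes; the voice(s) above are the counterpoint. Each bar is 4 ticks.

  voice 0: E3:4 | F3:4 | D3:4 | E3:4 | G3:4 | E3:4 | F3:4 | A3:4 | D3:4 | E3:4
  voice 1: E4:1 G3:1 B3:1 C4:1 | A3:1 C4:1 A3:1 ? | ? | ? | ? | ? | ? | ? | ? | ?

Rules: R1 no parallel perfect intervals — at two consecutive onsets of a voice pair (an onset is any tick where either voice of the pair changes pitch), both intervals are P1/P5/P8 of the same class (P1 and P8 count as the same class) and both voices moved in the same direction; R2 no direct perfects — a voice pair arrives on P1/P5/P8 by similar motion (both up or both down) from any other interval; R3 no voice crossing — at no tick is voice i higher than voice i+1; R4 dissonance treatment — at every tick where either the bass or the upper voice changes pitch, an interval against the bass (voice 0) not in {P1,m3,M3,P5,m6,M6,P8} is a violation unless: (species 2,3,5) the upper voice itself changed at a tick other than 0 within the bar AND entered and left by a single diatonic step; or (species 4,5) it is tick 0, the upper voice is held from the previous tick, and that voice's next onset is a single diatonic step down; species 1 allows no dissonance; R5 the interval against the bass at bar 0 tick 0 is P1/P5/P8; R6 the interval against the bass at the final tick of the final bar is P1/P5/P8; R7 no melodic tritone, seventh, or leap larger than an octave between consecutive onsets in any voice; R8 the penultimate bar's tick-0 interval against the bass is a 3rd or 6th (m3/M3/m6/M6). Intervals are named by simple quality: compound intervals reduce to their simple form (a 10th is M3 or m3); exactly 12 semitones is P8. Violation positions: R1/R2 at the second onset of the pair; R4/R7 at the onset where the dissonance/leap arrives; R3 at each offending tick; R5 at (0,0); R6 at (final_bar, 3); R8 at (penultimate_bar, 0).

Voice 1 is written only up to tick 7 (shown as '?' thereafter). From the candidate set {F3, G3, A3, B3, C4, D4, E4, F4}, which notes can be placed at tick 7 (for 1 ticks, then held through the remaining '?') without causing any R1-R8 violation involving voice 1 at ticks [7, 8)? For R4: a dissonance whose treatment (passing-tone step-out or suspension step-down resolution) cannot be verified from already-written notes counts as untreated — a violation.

F3: legal
G3: violates R4
A3: legal
B3: violates R4
C4: legal
D4: legal
E4: violates R4
F4: legal

{A3, C4, D4, F3, F4}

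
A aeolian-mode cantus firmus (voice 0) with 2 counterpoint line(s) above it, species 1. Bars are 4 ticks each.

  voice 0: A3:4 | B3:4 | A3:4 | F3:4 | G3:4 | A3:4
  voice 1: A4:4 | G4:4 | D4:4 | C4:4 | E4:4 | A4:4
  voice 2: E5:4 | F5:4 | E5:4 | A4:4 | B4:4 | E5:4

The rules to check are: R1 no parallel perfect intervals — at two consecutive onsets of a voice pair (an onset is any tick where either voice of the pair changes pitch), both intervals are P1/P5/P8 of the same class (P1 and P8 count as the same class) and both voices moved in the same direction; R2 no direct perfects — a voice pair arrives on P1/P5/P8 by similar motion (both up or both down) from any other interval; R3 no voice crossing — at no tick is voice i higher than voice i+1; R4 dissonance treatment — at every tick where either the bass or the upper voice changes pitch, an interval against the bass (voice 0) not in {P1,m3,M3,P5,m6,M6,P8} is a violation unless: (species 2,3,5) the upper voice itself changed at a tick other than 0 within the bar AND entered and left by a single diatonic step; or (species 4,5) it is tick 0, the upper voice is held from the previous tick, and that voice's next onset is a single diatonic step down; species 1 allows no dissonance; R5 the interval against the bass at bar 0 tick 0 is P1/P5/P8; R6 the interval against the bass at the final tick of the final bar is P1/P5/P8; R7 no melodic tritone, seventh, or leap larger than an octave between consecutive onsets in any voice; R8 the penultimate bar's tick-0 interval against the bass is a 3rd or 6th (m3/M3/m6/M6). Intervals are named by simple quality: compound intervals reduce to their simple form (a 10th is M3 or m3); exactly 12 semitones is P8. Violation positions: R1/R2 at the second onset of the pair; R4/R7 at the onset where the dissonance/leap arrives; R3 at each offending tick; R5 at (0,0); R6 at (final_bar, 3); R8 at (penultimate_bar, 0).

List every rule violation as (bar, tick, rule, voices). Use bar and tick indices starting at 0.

(1, 0, R4, (0, 2))
(2, 0, R2, (0, 2))
(2, 0, R4, (0, 1))
(3, 0, R2, (0, 1))
(4, 0, R2, (1, 2))
(5, 0, R1, (1, 2))
(5, 0, R2, (0, 1))
(5, 0, R2, (0, 2))

bar 0: v0=A3 v1=A4 v2=E5 downbeat P5
bar 1: v0=B3 v1=G4 v2=F5 downbeat TT
bar 2: v0=A3 v1=D4 v2=E5 downbeat P5
bar 3: v0=F3 v1=C4 v2=A4 downbeat M3
bar 4: v0=G3 v1=E4 v2=B4 downbeat M3
bar 5: v0=A3 v1=A4 v2=E5 downbeat P5
  -> R4 @ bar 1 tick 0 v(0, 2): B3/F5 TT untreated
  -> R2 @ bar 2 tick 0 v(0, 2): B3/F5 TT -> A3/E5 P5 similar
  -> R4 @ bar 2 tick 0 v(0, 1): A3/D4 P4 untreated
  -> R2 @ bar 3 tick 0 v(0, 1): A3/D4 P4 -> F3/C4 P5 similar
  -> R2 @ bar 4 tick 0 v(1, 2): C4/A4 M6 -> E4/B4 P5 similar
  -> R1 @ bar 5 tick 0 v(1, 2): E4/B4 P5 -> A4/E5 P5 similar
  -> R2 @ bar 5 tick 0 v(0, 1): G3/E4 M6 -> A3/A4 P8 similar
  -> R2 @ bar 5 tick 0 v(0, 2): G3/B4 M3 -> A3/E5 P5 similar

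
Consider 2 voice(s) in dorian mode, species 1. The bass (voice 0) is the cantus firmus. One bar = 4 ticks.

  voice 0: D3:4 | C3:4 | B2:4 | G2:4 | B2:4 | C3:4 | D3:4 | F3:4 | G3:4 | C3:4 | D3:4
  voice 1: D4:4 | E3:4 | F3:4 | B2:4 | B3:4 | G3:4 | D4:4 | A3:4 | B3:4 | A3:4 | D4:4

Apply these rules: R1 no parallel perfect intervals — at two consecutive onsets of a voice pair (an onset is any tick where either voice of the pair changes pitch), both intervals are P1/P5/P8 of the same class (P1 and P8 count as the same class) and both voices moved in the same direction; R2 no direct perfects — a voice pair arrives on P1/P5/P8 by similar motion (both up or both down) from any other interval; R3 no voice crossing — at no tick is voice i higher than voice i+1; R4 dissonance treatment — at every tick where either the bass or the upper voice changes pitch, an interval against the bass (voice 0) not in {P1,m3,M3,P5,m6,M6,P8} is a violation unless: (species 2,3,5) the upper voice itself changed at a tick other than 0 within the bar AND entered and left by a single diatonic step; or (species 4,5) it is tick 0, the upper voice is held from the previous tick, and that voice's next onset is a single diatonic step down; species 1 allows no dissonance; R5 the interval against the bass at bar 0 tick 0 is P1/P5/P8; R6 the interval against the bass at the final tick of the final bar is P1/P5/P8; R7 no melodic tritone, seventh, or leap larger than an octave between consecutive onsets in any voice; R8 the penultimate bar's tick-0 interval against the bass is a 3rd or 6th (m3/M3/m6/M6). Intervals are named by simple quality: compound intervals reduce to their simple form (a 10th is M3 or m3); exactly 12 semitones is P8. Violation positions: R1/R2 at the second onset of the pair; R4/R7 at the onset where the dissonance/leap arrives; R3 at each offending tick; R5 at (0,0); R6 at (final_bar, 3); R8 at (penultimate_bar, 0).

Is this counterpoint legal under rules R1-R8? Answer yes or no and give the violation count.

bar 0: v0=D3 v1=D4 (P8)
bar 1: v0=C3 v1=E3 (M3)
bar 2: v0=B2 v1=F3 (TT)
bar 3: v0=G2 v1=B2 (M3)
bar 4: v0=B2 v1=B3 (P8)
bar 5: v0=C3 v1=G3 (P5)
bar 6: v0=D3 v1=D4 (P8)
bar 7: v0=F3 v1=A3 (M3)
bar 8: v0=G3 v1=B3 (M3)
bar 9: v0=C3 v1=A3 (M6)
bar 10: v0=D3 v1=D4 (P8)
  R7 @ bar1.0: D4->E3 leap 10st
  R4 @ bar2.0: B2/F3 TT untreated
  R7 @ bar3.0: F3->B2 leap 6st
  R2 @ bar4.0: G2/B2 M3 -> B2/B3 P8 similar
  R2 @ bar6.0: C3/G3 P5 -> D3/D4 P8 similar
  R2 @ bar10.0: C3/A3 M6 -> D3/D4 P8 similar

No (6 violations)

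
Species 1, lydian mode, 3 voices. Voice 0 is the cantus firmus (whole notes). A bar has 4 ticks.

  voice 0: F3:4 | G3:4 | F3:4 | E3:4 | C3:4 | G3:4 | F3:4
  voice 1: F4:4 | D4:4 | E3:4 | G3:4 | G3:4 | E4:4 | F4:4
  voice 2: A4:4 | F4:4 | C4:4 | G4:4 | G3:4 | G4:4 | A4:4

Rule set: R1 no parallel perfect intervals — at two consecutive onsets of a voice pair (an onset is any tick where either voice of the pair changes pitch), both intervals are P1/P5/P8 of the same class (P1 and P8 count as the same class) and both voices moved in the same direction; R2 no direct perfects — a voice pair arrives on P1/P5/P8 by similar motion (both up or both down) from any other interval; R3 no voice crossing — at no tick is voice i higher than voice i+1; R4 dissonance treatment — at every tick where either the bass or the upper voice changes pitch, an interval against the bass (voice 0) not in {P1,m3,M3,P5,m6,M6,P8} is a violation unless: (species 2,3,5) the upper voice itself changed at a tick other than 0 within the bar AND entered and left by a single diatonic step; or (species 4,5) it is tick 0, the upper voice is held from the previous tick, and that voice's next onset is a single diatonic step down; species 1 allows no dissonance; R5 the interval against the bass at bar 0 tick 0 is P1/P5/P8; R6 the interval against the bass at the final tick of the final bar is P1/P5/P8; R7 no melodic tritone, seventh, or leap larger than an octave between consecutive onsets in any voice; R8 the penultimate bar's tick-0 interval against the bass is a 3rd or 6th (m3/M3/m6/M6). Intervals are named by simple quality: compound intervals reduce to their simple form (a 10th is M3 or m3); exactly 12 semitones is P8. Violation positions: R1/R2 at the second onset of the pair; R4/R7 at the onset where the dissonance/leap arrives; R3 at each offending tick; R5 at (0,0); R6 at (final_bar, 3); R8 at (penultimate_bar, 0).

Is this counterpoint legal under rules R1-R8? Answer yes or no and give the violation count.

No (14 violations)

bar 0: v0=F3 v1=F4 v2=A4 (M3)
bar 1: v0=G3 v1=D4 v2=F4 (m7)
bar 2: v0=F3 v1=E3 v2=C4 (P5)
bar 3: v0=E3 v1=G3 v2=G4 (m3)
bar 4: v0=C3 v1=G3 v2=G3 (P5)
bar 5: v0=G3 v1=E4 v2=G4 (P8)
bar 6: v0=F3 v1=F4 v2=A4 (M3)
  R5 @ bar0.0: opens on M3
  R4 @ bar1.0: G3/F4 m7 untreated
  R2 @ bar2.0: G3/F4 m7 -> F3/C4 P5 similar
  R3 @ bar2.0: F3 above E3
  R4 @ bar2.0: F3/E3 m2 untreated
  R7 @ bar2.0: D4->E3 leap 10st
  R3 @ bar2.1: F3 above E3
  R3 @ bar2.2: F3 above E3
  R3 @ bar2.3: F3 above E3
  R2 @ bar3.0: E3/C4 m6 -> G3/G4 P8 similar
  R2 @ bar4.0: E3/G4 m3 -> C3/G3 P5 similar
  R2 @ bar5.0: C3/G3 P5 -> G3/G4 P8 similar
  R8 @ bar5.0: penult P8 not 3rd/6th
  R6 @ bar6.3: closes on M3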